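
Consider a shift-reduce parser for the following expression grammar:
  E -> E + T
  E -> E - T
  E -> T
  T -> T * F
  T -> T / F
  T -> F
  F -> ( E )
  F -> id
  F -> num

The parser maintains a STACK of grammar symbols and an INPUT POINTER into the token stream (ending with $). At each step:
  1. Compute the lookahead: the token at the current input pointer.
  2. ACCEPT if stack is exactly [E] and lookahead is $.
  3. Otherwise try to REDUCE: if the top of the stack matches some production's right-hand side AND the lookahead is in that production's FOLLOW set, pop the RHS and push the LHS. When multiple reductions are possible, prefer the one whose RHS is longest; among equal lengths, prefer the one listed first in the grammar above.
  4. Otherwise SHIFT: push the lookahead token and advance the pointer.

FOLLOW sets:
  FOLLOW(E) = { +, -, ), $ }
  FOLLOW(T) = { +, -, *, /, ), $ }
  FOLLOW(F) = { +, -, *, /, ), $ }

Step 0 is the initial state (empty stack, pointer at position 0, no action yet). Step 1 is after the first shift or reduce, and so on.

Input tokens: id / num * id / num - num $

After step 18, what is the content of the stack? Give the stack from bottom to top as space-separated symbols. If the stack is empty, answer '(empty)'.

Answer: E - num

Derivation:
Step 1: shift id. Stack=[id] ptr=1 lookahead=/ remaining=[/ num * id / num - num $]
Step 2: reduce F->id. Stack=[F] ptr=1 lookahead=/ remaining=[/ num * id / num - num $]
Step 3: reduce T->F. Stack=[T] ptr=1 lookahead=/ remaining=[/ num * id / num - num $]
Step 4: shift /. Stack=[T /] ptr=2 lookahead=num remaining=[num * id / num - num $]
Step 5: shift num. Stack=[T / num] ptr=3 lookahead=* remaining=[* id / num - num $]
Step 6: reduce F->num. Stack=[T / F] ptr=3 lookahead=* remaining=[* id / num - num $]
Step 7: reduce T->T / F. Stack=[T] ptr=3 lookahead=* remaining=[* id / num - num $]
Step 8: shift *. Stack=[T *] ptr=4 lookahead=id remaining=[id / num - num $]
Step 9: shift id. Stack=[T * id] ptr=5 lookahead=/ remaining=[/ num - num $]
Step 10: reduce F->id. Stack=[T * F] ptr=5 lookahead=/ remaining=[/ num - num $]
Step 11: reduce T->T * F. Stack=[T] ptr=5 lookahead=/ remaining=[/ num - num $]
Step 12: shift /. Stack=[T /] ptr=6 lookahead=num remaining=[num - num $]
Step 13: shift num. Stack=[T / num] ptr=7 lookahead=- remaining=[- num $]
Step 14: reduce F->num. Stack=[T / F] ptr=7 lookahead=- remaining=[- num $]
Step 15: reduce T->T / F. Stack=[T] ptr=7 lookahead=- remaining=[- num $]
Step 16: reduce E->T. Stack=[E] ptr=7 lookahead=- remaining=[- num $]
Step 17: shift -. Stack=[E -] ptr=8 lookahead=num remaining=[num $]
Step 18: shift num. Stack=[E - num] ptr=9 lookahead=$ remaining=[$]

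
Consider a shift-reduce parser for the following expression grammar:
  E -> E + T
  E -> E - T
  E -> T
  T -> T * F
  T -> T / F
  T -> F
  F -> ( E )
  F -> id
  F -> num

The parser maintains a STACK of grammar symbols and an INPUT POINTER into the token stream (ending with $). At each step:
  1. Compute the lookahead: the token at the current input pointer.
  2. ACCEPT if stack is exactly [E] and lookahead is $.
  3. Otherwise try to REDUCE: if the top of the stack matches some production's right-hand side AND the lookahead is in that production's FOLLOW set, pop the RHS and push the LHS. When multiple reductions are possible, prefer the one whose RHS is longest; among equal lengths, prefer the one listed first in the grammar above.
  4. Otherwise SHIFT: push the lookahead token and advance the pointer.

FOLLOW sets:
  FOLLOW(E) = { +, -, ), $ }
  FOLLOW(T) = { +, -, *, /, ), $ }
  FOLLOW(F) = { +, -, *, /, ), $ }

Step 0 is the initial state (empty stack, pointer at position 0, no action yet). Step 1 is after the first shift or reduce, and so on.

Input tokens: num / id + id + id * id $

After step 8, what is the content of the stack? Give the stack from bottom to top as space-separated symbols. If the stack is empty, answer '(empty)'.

Step 1: shift num. Stack=[num] ptr=1 lookahead=/ remaining=[/ id + id + id * id $]
Step 2: reduce F->num. Stack=[F] ptr=1 lookahead=/ remaining=[/ id + id + id * id $]
Step 3: reduce T->F. Stack=[T] ptr=1 lookahead=/ remaining=[/ id + id + id * id $]
Step 4: shift /. Stack=[T /] ptr=2 lookahead=id remaining=[id + id + id * id $]
Step 5: shift id. Stack=[T / id] ptr=3 lookahead=+ remaining=[+ id + id * id $]
Step 6: reduce F->id. Stack=[T / F] ptr=3 lookahead=+ remaining=[+ id + id * id $]
Step 7: reduce T->T / F. Stack=[T] ptr=3 lookahead=+ remaining=[+ id + id * id $]
Step 8: reduce E->T. Stack=[E] ptr=3 lookahead=+ remaining=[+ id + id * id $]

Answer: E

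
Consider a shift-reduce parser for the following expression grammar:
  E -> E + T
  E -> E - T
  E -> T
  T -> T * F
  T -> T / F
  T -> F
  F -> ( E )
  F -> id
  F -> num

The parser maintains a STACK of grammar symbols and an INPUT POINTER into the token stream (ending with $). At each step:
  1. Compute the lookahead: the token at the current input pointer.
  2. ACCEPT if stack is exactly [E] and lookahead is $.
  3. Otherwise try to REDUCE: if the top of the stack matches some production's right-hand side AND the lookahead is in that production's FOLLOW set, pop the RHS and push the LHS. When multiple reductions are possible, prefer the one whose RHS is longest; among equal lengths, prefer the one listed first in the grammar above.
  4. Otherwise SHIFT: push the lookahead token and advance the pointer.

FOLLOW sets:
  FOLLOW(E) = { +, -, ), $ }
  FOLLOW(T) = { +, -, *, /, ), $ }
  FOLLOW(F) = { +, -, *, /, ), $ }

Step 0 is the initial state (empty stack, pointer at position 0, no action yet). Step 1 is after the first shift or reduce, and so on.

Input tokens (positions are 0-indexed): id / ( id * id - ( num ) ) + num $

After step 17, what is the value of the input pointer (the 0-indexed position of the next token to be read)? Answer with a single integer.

Answer: 9

Derivation:
Step 1: shift id. Stack=[id] ptr=1 lookahead=/ remaining=[/ ( id * id - ( num ) ) + num $]
Step 2: reduce F->id. Stack=[F] ptr=1 lookahead=/ remaining=[/ ( id * id - ( num ) ) + num $]
Step 3: reduce T->F. Stack=[T] ptr=1 lookahead=/ remaining=[/ ( id * id - ( num ) ) + num $]
Step 4: shift /. Stack=[T /] ptr=2 lookahead=( remaining=[( id * id - ( num ) ) + num $]
Step 5: shift (. Stack=[T / (] ptr=3 lookahead=id remaining=[id * id - ( num ) ) + num $]
Step 6: shift id. Stack=[T / ( id] ptr=4 lookahead=* remaining=[* id - ( num ) ) + num $]
Step 7: reduce F->id. Stack=[T / ( F] ptr=4 lookahead=* remaining=[* id - ( num ) ) + num $]
Step 8: reduce T->F. Stack=[T / ( T] ptr=4 lookahead=* remaining=[* id - ( num ) ) + num $]
Step 9: shift *. Stack=[T / ( T *] ptr=5 lookahead=id remaining=[id - ( num ) ) + num $]
Step 10: shift id. Stack=[T / ( T * id] ptr=6 lookahead=- remaining=[- ( num ) ) + num $]
Step 11: reduce F->id. Stack=[T / ( T * F] ptr=6 lookahead=- remaining=[- ( num ) ) + num $]
Step 12: reduce T->T * F. Stack=[T / ( T] ptr=6 lookahead=- remaining=[- ( num ) ) + num $]
Step 13: reduce E->T. Stack=[T / ( E] ptr=6 lookahead=- remaining=[- ( num ) ) + num $]
Step 14: shift -. Stack=[T / ( E -] ptr=7 lookahead=( remaining=[( num ) ) + num $]
Step 15: shift (. Stack=[T / ( E - (] ptr=8 lookahead=num remaining=[num ) ) + num $]
Step 16: shift num. Stack=[T / ( E - ( num] ptr=9 lookahead=) remaining=[) ) + num $]
Step 17: reduce F->num. Stack=[T / ( E - ( F] ptr=9 lookahead=) remaining=[) ) + num $]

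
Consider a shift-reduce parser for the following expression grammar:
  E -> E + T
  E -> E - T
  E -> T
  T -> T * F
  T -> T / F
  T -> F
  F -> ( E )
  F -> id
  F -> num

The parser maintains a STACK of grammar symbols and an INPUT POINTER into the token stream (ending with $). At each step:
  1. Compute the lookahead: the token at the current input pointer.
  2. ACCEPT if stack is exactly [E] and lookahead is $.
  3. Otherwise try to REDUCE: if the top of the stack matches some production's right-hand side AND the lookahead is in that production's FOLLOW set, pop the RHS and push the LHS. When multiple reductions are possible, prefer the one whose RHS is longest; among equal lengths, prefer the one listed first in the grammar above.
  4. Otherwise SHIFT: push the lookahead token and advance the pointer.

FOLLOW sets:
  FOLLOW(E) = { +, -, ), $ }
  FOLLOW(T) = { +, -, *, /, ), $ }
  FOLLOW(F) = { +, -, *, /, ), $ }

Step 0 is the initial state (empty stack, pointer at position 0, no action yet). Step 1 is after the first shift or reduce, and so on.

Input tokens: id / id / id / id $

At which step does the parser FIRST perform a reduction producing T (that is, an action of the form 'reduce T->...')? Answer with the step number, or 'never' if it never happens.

Answer: 3

Derivation:
Step 1: shift id. Stack=[id] ptr=1 lookahead=/ remaining=[/ id / id / id $]
Step 2: reduce F->id. Stack=[F] ptr=1 lookahead=/ remaining=[/ id / id / id $]
Step 3: reduce T->F. Stack=[T] ptr=1 lookahead=/ remaining=[/ id / id / id $]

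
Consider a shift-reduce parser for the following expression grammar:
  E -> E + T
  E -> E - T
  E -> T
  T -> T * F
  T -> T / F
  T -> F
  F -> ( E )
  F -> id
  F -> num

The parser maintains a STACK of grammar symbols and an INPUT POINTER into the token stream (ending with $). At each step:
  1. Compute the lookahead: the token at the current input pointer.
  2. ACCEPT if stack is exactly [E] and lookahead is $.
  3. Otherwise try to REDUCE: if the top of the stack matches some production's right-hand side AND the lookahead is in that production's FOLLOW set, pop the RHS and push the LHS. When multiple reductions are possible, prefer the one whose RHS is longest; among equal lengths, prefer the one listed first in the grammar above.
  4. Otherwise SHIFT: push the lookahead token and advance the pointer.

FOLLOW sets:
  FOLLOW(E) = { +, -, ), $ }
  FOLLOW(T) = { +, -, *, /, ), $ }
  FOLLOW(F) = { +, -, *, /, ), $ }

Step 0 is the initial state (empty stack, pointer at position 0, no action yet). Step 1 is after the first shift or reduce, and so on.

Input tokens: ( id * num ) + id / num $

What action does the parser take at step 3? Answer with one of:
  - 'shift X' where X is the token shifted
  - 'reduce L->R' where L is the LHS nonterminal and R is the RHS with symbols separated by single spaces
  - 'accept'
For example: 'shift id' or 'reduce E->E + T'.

Step 1: shift (. Stack=[(] ptr=1 lookahead=id remaining=[id * num ) + id / num $]
Step 2: shift id. Stack=[( id] ptr=2 lookahead=* remaining=[* num ) + id / num $]
Step 3: reduce F->id. Stack=[( F] ptr=2 lookahead=* remaining=[* num ) + id / num $]

Answer: reduce F->id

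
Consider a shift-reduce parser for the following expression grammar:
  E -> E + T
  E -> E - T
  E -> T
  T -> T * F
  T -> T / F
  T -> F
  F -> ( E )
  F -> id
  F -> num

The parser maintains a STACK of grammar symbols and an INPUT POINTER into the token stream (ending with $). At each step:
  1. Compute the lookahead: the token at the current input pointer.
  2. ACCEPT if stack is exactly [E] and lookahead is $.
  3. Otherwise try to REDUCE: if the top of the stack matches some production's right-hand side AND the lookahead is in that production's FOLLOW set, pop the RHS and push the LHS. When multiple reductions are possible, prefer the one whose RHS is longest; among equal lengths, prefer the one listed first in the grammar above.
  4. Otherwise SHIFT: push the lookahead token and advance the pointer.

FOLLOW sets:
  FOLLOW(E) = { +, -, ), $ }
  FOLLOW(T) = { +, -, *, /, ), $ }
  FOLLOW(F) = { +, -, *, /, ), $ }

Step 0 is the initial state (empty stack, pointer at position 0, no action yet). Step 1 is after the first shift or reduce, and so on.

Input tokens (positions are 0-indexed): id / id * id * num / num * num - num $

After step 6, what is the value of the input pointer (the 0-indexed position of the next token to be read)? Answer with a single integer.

Step 1: shift id. Stack=[id] ptr=1 lookahead=/ remaining=[/ id * id * num / num * num - num $]
Step 2: reduce F->id. Stack=[F] ptr=1 lookahead=/ remaining=[/ id * id * num / num * num - num $]
Step 3: reduce T->F. Stack=[T] ptr=1 lookahead=/ remaining=[/ id * id * num / num * num - num $]
Step 4: shift /. Stack=[T /] ptr=2 lookahead=id remaining=[id * id * num / num * num - num $]
Step 5: shift id. Stack=[T / id] ptr=3 lookahead=* remaining=[* id * num / num * num - num $]
Step 6: reduce F->id. Stack=[T / F] ptr=3 lookahead=* remaining=[* id * num / num * num - num $]

Answer: 3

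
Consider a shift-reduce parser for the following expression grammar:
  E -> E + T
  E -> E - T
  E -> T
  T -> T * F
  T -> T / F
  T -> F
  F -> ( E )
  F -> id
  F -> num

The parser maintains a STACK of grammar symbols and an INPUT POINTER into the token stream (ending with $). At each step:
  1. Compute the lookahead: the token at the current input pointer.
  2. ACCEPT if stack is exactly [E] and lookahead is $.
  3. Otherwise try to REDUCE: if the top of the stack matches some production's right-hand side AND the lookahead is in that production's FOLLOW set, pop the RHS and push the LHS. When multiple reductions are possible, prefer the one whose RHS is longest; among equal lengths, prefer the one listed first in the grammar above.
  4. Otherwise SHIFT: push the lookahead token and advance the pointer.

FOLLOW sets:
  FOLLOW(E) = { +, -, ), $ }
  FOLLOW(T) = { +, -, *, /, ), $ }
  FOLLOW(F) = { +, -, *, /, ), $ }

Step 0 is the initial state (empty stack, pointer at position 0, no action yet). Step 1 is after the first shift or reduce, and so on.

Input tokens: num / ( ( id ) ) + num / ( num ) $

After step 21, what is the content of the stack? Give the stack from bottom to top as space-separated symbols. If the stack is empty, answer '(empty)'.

Answer: E + F

Derivation:
Step 1: shift num. Stack=[num] ptr=1 lookahead=/ remaining=[/ ( ( id ) ) + num / ( num ) $]
Step 2: reduce F->num. Stack=[F] ptr=1 lookahead=/ remaining=[/ ( ( id ) ) + num / ( num ) $]
Step 3: reduce T->F. Stack=[T] ptr=1 lookahead=/ remaining=[/ ( ( id ) ) + num / ( num ) $]
Step 4: shift /. Stack=[T /] ptr=2 lookahead=( remaining=[( ( id ) ) + num / ( num ) $]
Step 5: shift (. Stack=[T / (] ptr=3 lookahead=( remaining=[( id ) ) + num / ( num ) $]
Step 6: shift (. Stack=[T / ( (] ptr=4 lookahead=id remaining=[id ) ) + num / ( num ) $]
Step 7: shift id. Stack=[T / ( ( id] ptr=5 lookahead=) remaining=[) ) + num / ( num ) $]
Step 8: reduce F->id. Stack=[T / ( ( F] ptr=5 lookahead=) remaining=[) ) + num / ( num ) $]
Step 9: reduce T->F. Stack=[T / ( ( T] ptr=5 lookahead=) remaining=[) ) + num / ( num ) $]
Step 10: reduce E->T. Stack=[T / ( ( E] ptr=5 lookahead=) remaining=[) ) + num / ( num ) $]
Step 11: shift ). Stack=[T / ( ( E )] ptr=6 lookahead=) remaining=[) + num / ( num ) $]
Step 12: reduce F->( E ). Stack=[T / ( F] ptr=6 lookahead=) remaining=[) + num / ( num ) $]
Step 13: reduce T->F. Stack=[T / ( T] ptr=6 lookahead=) remaining=[) + num / ( num ) $]
Step 14: reduce E->T. Stack=[T / ( E] ptr=6 lookahead=) remaining=[) + num / ( num ) $]
Step 15: shift ). Stack=[T / ( E )] ptr=7 lookahead=+ remaining=[+ num / ( num ) $]
Step 16: reduce F->( E ). Stack=[T / F] ptr=7 lookahead=+ remaining=[+ num / ( num ) $]
Step 17: reduce T->T / F. Stack=[T] ptr=7 lookahead=+ remaining=[+ num / ( num ) $]
Step 18: reduce E->T. Stack=[E] ptr=7 lookahead=+ remaining=[+ num / ( num ) $]
Step 19: shift +. Stack=[E +] ptr=8 lookahead=num remaining=[num / ( num ) $]
Step 20: shift num. Stack=[E + num] ptr=9 lookahead=/ remaining=[/ ( num ) $]
Step 21: reduce F->num. Stack=[E + F] ptr=9 lookahead=/ remaining=[/ ( num ) $]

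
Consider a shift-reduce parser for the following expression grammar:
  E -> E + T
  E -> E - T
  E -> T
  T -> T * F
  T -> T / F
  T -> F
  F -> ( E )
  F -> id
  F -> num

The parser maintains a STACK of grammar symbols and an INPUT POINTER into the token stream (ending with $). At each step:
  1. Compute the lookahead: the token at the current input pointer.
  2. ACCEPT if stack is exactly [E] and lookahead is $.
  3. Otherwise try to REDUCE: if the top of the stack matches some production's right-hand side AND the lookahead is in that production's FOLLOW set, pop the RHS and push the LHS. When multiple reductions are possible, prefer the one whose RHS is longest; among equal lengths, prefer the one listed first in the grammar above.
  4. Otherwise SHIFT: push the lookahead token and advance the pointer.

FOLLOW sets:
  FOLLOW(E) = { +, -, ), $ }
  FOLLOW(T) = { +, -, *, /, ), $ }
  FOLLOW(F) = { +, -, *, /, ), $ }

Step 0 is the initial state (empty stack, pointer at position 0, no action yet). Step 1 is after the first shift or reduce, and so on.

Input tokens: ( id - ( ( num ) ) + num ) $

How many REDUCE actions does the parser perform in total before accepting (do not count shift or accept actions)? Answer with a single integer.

Answer: 18

Derivation:
Step 1: shift (. Stack=[(] ptr=1 lookahead=id remaining=[id - ( ( num ) ) + num ) $]
Step 2: shift id. Stack=[( id] ptr=2 lookahead=- remaining=[- ( ( num ) ) + num ) $]
Step 3: reduce F->id. Stack=[( F] ptr=2 lookahead=- remaining=[- ( ( num ) ) + num ) $]
Step 4: reduce T->F. Stack=[( T] ptr=2 lookahead=- remaining=[- ( ( num ) ) + num ) $]
Step 5: reduce E->T. Stack=[( E] ptr=2 lookahead=- remaining=[- ( ( num ) ) + num ) $]
Step 6: shift -. Stack=[( E -] ptr=3 lookahead=( remaining=[( ( num ) ) + num ) $]
Step 7: shift (. Stack=[( E - (] ptr=4 lookahead=( remaining=[( num ) ) + num ) $]
Step 8: shift (. Stack=[( E - ( (] ptr=5 lookahead=num remaining=[num ) ) + num ) $]
Step 9: shift num. Stack=[( E - ( ( num] ptr=6 lookahead=) remaining=[) ) + num ) $]
Step 10: reduce F->num. Stack=[( E - ( ( F] ptr=6 lookahead=) remaining=[) ) + num ) $]
Step 11: reduce T->F. Stack=[( E - ( ( T] ptr=6 lookahead=) remaining=[) ) + num ) $]
Step 12: reduce E->T. Stack=[( E - ( ( E] ptr=6 lookahead=) remaining=[) ) + num ) $]
Step 13: shift ). Stack=[( E - ( ( E )] ptr=7 lookahead=) remaining=[) + num ) $]
Step 14: reduce F->( E ). Stack=[( E - ( F] ptr=7 lookahead=) remaining=[) + num ) $]
Step 15: reduce T->F. Stack=[( E - ( T] ptr=7 lookahead=) remaining=[) + num ) $]
Step 16: reduce E->T. Stack=[( E - ( E] ptr=7 lookahead=) remaining=[) + num ) $]
Step 17: shift ). Stack=[( E - ( E )] ptr=8 lookahead=+ remaining=[+ num ) $]
Step 18: reduce F->( E ). Stack=[( E - F] ptr=8 lookahead=+ remaining=[+ num ) $]
Step 19: reduce T->F. Stack=[( E - T] ptr=8 lookahead=+ remaining=[+ num ) $]
Step 20: reduce E->E - T. Stack=[( E] ptr=8 lookahead=+ remaining=[+ num ) $]
Step 21: shift +. Stack=[( E +] ptr=9 lookahead=num remaining=[num ) $]
Step 22: shift num. Stack=[( E + num] ptr=10 lookahead=) remaining=[) $]
Step 23: reduce F->num. Stack=[( E + F] ptr=10 lookahead=) remaining=[) $]
Step 24: reduce T->F. Stack=[( E + T] ptr=10 lookahead=) remaining=[) $]
Step 25: reduce E->E + T. Stack=[( E] ptr=10 lookahead=) remaining=[) $]
Step 26: shift ). Stack=[( E )] ptr=11 lookahead=$ remaining=[$]
Step 27: reduce F->( E ). Stack=[F] ptr=11 lookahead=$ remaining=[$]
Step 28: reduce T->F. Stack=[T] ptr=11 lookahead=$ remaining=[$]
Step 29: reduce E->T. Stack=[E] ptr=11 lookahead=$ remaining=[$]
Step 30: accept. Stack=[E] ptr=11 lookahead=$ remaining=[$]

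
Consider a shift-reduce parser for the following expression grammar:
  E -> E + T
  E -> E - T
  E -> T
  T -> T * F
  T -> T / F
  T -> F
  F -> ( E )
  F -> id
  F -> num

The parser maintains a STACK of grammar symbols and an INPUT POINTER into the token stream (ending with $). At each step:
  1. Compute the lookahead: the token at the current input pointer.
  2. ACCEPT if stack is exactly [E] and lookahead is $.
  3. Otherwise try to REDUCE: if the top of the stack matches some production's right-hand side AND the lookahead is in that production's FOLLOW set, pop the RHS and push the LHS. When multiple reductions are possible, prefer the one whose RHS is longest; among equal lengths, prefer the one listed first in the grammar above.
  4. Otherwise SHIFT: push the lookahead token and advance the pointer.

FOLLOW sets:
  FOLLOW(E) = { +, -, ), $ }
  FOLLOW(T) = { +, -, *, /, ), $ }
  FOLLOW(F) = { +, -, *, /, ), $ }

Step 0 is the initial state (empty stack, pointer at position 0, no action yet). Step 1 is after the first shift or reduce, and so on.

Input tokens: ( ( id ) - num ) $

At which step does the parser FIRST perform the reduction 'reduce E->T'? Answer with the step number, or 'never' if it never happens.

Answer: 6

Derivation:
Step 1: shift (. Stack=[(] ptr=1 lookahead=( remaining=[( id ) - num ) $]
Step 2: shift (. Stack=[( (] ptr=2 lookahead=id remaining=[id ) - num ) $]
Step 3: shift id. Stack=[( ( id] ptr=3 lookahead=) remaining=[) - num ) $]
Step 4: reduce F->id. Stack=[( ( F] ptr=3 lookahead=) remaining=[) - num ) $]
Step 5: reduce T->F. Stack=[( ( T] ptr=3 lookahead=) remaining=[) - num ) $]
Step 6: reduce E->T. Stack=[( ( E] ptr=3 lookahead=) remaining=[) - num ) $]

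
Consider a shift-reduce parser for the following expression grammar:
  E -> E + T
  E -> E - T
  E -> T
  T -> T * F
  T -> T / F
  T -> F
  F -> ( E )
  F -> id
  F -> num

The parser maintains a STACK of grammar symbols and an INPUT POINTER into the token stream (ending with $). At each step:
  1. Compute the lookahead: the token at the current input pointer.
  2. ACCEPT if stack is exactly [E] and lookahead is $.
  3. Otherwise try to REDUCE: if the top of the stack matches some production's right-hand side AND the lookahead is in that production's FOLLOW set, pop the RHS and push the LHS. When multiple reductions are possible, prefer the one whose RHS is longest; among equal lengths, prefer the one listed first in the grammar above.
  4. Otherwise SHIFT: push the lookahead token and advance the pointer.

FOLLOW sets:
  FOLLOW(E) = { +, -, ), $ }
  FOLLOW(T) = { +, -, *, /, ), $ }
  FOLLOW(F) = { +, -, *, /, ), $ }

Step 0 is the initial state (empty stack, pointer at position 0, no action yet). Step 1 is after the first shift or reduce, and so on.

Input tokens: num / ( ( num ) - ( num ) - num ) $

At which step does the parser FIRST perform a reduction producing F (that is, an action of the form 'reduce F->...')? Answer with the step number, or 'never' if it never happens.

Answer: 2

Derivation:
Step 1: shift num. Stack=[num] ptr=1 lookahead=/ remaining=[/ ( ( num ) - ( num ) - num ) $]
Step 2: reduce F->num. Stack=[F] ptr=1 lookahead=/ remaining=[/ ( ( num ) - ( num ) - num ) $]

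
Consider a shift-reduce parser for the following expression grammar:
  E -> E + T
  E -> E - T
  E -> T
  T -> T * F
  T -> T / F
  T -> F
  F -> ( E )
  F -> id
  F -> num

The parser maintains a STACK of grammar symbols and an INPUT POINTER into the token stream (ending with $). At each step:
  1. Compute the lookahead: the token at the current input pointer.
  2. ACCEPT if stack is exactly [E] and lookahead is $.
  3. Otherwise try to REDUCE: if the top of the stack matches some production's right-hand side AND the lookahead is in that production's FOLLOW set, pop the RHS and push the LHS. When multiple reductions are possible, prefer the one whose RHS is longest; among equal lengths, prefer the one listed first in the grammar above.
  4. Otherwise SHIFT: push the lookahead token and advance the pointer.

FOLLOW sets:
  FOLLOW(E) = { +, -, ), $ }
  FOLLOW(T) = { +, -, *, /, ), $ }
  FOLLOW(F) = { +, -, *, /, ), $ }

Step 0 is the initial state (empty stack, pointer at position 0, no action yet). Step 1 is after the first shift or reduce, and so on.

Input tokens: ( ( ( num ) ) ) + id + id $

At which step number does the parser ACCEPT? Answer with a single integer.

Step 1: shift (. Stack=[(] ptr=1 lookahead=( remaining=[( ( num ) ) ) + id + id $]
Step 2: shift (. Stack=[( (] ptr=2 lookahead=( remaining=[( num ) ) ) + id + id $]
Step 3: shift (. Stack=[( ( (] ptr=3 lookahead=num remaining=[num ) ) ) + id + id $]
Step 4: shift num. Stack=[( ( ( num] ptr=4 lookahead=) remaining=[) ) ) + id + id $]
Step 5: reduce F->num. Stack=[( ( ( F] ptr=4 lookahead=) remaining=[) ) ) + id + id $]
Step 6: reduce T->F. Stack=[( ( ( T] ptr=4 lookahead=) remaining=[) ) ) + id + id $]
Step 7: reduce E->T. Stack=[( ( ( E] ptr=4 lookahead=) remaining=[) ) ) + id + id $]
Step 8: shift ). Stack=[( ( ( E )] ptr=5 lookahead=) remaining=[) ) + id + id $]
Step 9: reduce F->( E ). Stack=[( ( F] ptr=5 lookahead=) remaining=[) ) + id + id $]
Step 10: reduce T->F. Stack=[( ( T] ptr=5 lookahead=) remaining=[) ) + id + id $]
Step 11: reduce E->T. Stack=[( ( E] ptr=5 lookahead=) remaining=[) ) + id + id $]
Step 12: shift ). Stack=[( ( E )] ptr=6 lookahead=) remaining=[) + id + id $]
Step 13: reduce F->( E ). Stack=[( F] ptr=6 lookahead=) remaining=[) + id + id $]
Step 14: reduce T->F. Stack=[( T] ptr=6 lookahead=) remaining=[) + id + id $]
Step 15: reduce E->T. Stack=[( E] ptr=6 lookahead=) remaining=[) + id + id $]
Step 16: shift ). Stack=[( E )] ptr=7 lookahead=+ remaining=[+ id + id $]
Step 17: reduce F->( E ). Stack=[F] ptr=7 lookahead=+ remaining=[+ id + id $]
Step 18: reduce T->F. Stack=[T] ptr=7 lookahead=+ remaining=[+ id + id $]
Step 19: reduce E->T. Stack=[E] ptr=7 lookahead=+ remaining=[+ id + id $]
Step 20: shift +. Stack=[E +] ptr=8 lookahead=id remaining=[id + id $]
Step 21: shift id. Stack=[E + id] ptr=9 lookahead=+ remaining=[+ id $]
Step 22: reduce F->id. Stack=[E + F] ptr=9 lookahead=+ remaining=[+ id $]
Step 23: reduce T->F. Stack=[E + T] ptr=9 lookahead=+ remaining=[+ id $]
Step 24: reduce E->E + T. Stack=[E] ptr=9 lookahead=+ remaining=[+ id $]
Step 25: shift +. Stack=[E +] ptr=10 lookahead=id remaining=[id $]
Step 26: shift id. Stack=[E + id] ptr=11 lookahead=$ remaining=[$]
Step 27: reduce F->id. Stack=[E + F] ptr=11 lookahead=$ remaining=[$]
Step 28: reduce T->F. Stack=[E + T] ptr=11 lookahead=$ remaining=[$]
Step 29: reduce E->E + T. Stack=[E] ptr=11 lookahead=$ remaining=[$]
Step 30: accept. Stack=[E] ptr=11 lookahead=$ remaining=[$]

Answer: 30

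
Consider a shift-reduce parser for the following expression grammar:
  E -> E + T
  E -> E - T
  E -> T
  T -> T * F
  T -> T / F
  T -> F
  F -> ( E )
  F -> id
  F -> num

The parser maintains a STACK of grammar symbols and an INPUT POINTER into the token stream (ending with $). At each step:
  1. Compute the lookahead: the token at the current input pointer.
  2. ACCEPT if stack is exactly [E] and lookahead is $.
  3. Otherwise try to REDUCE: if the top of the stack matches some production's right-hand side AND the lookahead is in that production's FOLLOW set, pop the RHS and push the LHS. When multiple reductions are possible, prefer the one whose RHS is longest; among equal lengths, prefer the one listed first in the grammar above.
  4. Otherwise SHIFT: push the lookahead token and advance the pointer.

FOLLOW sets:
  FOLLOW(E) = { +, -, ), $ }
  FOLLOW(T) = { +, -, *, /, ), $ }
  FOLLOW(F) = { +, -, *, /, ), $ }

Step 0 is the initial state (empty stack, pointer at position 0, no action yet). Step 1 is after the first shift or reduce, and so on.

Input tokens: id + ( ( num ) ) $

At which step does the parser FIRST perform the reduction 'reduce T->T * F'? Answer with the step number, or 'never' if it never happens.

Answer: never

Derivation:
Step 1: shift id. Stack=[id] ptr=1 lookahead=+ remaining=[+ ( ( num ) ) $]
Step 2: reduce F->id. Stack=[F] ptr=1 lookahead=+ remaining=[+ ( ( num ) ) $]
Step 3: reduce T->F. Stack=[T] ptr=1 lookahead=+ remaining=[+ ( ( num ) ) $]
Step 4: reduce E->T. Stack=[E] ptr=1 lookahead=+ remaining=[+ ( ( num ) ) $]
Step 5: shift +. Stack=[E +] ptr=2 lookahead=( remaining=[( ( num ) ) $]
Step 6: shift (. Stack=[E + (] ptr=3 lookahead=( remaining=[( num ) ) $]
Step 7: shift (. Stack=[E + ( (] ptr=4 lookahead=num remaining=[num ) ) $]
Step 8: shift num. Stack=[E + ( ( num] ptr=5 lookahead=) remaining=[) ) $]
Step 9: reduce F->num. Stack=[E + ( ( F] ptr=5 lookahead=) remaining=[) ) $]
Step 10: reduce T->F. Stack=[E + ( ( T] ptr=5 lookahead=) remaining=[) ) $]
Step 11: reduce E->T. Stack=[E + ( ( E] ptr=5 lookahead=) remaining=[) ) $]
Step 12: shift ). Stack=[E + ( ( E )] ptr=6 lookahead=) remaining=[) $]
Step 13: reduce F->( E ). Stack=[E + ( F] ptr=6 lookahead=) remaining=[) $]
Step 14: reduce T->F. Stack=[E + ( T] ptr=6 lookahead=) remaining=[) $]
Step 15: reduce E->T. Stack=[E + ( E] ptr=6 lookahead=) remaining=[) $]
Step 16: shift ). Stack=[E + ( E )] ptr=7 lookahead=$ remaining=[$]
Step 17: reduce F->( E ). Stack=[E + F] ptr=7 lookahead=$ remaining=[$]
Step 18: reduce T->F. Stack=[E + T] ptr=7 lookahead=$ remaining=[$]
Step 19: reduce E->E + T. Stack=[E] ptr=7 lookahead=$ remaining=[$]
Step 20: accept. Stack=[E] ptr=7 lookahead=$ remaining=[$]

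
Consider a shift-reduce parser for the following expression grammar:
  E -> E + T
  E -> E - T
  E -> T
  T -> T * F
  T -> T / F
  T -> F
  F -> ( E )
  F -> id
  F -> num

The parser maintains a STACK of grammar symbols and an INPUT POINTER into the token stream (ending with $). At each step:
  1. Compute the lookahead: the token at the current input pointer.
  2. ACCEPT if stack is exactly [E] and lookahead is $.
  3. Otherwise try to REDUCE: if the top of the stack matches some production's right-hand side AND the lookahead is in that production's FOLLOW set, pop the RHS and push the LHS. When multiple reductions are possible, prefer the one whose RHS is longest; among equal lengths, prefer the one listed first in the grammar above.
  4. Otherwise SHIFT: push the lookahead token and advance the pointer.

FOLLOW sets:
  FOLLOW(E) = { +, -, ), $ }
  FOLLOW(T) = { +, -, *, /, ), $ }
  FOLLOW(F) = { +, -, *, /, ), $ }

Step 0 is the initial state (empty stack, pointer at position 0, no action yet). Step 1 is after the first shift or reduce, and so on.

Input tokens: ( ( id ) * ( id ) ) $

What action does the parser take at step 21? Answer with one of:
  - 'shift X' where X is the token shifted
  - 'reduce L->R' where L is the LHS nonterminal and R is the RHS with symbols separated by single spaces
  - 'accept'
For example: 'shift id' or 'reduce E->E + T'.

Answer: reduce F->( E )

Derivation:
Step 1: shift (. Stack=[(] ptr=1 lookahead=( remaining=[( id ) * ( id ) ) $]
Step 2: shift (. Stack=[( (] ptr=2 lookahead=id remaining=[id ) * ( id ) ) $]
Step 3: shift id. Stack=[( ( id] ptr=3 lookahead=) remaining=[) * ( id ) ) $]
Step 4: reduce F->id. Stack=[( ( F] ptr=3 lookahead=) remaining=[) * ( id ) ) $]
Step 5: reduce T->F. Stack=[( ( T] ptr=3 lookahead=) remaining=[) * ( id ) ) $]
Step 6: reduce E->T. Stack=[( ( E] ptr=3 lookahead=) remaining=[) * ( id ) ) $]
Step 7: shift ). Stack=[( ( E )] ptr=4 lookahead=* remaining=[* ( id ) ) $]
Step 8: reduce F->( E ). Stack=[( F] ptr=4 lookahead=* remaining=[* ( id ) ) $]
Step 9: reduce T->F. Stack=[( T] ptr=4 lookahead=* remaining=[* ( id ) ) $]
Step 10: shift *. Stack=[( T *] ptr=5 lookahead=( remaining=[( id ) ) $]
Step 11: shift (. Stack=[( T * (] ptr=6 lookahead=id remaining=[id ) ) $]
Step 12: shift id. Stack=[( T * ( id] ptr=7 lookahead=) remaining=[) ) $]
Step 13: reduce F->id. Stack=[( T * ( F] ptr=7 lookahead=) remaining=[) ) $]
Step 14: reduce T->F. Stack=[( T * ( T] ptr=7 lookahead=) remaining=[) ) $]
Step 15: reduce E->T. Stack=[( T * ( E] ptr=7 lookahead=) remaining=[) ) $]
Step 16: shift ). Stack=[( T * ( E )] ptr=8 lookahead=) remaining=[) $]
Step 17: reduce F->( E ). Stack=[( T * F] ptr=8 lookahead=) remaining=[) $]
Step 18: reduce T->T * F. Stack=[( T] ptr=8 lookahead=) remaining=[) $]
Step 19: reduce E->T. Stack=[( E] ptr=8 lookahead=) remaining=[) $]
Step 20: shift ). Stack=[( E )] ptr=9 lookahead=$ remaining=[$]
Step 21: reduce F->( E ). Stack=[F] ptr=9 lookahead=$ remaining=[$]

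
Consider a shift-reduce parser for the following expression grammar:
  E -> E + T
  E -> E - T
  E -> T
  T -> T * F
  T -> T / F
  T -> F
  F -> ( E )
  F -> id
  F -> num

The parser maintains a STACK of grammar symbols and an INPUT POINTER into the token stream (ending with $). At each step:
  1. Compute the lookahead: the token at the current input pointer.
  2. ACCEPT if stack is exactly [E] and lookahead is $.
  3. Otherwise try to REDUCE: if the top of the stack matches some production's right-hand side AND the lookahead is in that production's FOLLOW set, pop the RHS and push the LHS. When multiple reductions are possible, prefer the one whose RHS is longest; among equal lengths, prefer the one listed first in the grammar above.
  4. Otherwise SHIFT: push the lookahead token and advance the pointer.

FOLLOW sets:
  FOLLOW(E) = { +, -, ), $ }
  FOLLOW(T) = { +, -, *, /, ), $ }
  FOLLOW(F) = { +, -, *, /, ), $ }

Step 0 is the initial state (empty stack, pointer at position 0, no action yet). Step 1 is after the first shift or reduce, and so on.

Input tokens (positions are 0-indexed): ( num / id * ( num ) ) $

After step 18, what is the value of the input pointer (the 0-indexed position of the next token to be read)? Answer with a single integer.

Step 1: shift (. Stack=[(] ptr=1 lookahead=num remaining=[num / id * ( num ) ) $]
Step 2: shift num. Stack=[( num] ptr=2 lookahead=/ remaining=[/ id * ( num ) ) $]
Step 3: reduce F->num. Stack=[( F] ptr=2 lookahead=/ remaining=[/ id * ( num ) ) $]
Step 4: reduce T->F. Stack=[( T] ptr=2 lookahead=/ remaining=[/ id * ( num ) ) $]
Step 5: shift /. Stack=[( T /] ptr=3 lookahead=id remaining=[id * ( num ) ) $]
Step 6: shift id. Stack=[( T / id] ptr=4 lookahead=* remaining=[* ( num ) ) $]
Step 7: reduce F->id. Stack=[( T / F] ptr=4 lookahead=* remaining=[* ( num ) ) $]
Step 8: reduce T->T / F. Stack=[( T] ptr=4 lookahead=* remaining=[* ( num ) ) $]
Step 9: shift *. Stack=[( T *] ptr=5 lookahead=( remaining=[( num ) ) $]
Step 10: shift (. Stack=[( T * (] ptr=6 lookahead=num remaining=[num ) ) $]
Step 11: shift num. Stack=[( T * ( num] ptr=7 lookahead=) remaining=[) ) $]
Step 12: reduce F->num. Stack=[( T * ( F] ptr=7 lookahead=) remaining=[) ) $]
Step 13: reduce T->F. Stack=[( T * ( T] ptr=7 lookahead=) remaining=[) ) $]
Step 14: reduce E->T. Stack=[( T * ( E] ptr=7 lookahead=) remaining=[) ) $]
Step 15: shift ). Stack=[( T * ( E )] ptr=8 lookahead=) remaining=[) $]
Step 16: reduce F->( E ). Stack=[( T * F] ptr=8 lookahead=) remaining=[) $]
Step 17: reduce T->T * F. Stack=[( T] ptr=8 lookahead=) remaining=[) $]
Step 18: reduce E->T. Stack=[( E] ptr=8 lookahead=) remaining=[) $]

Answer: 8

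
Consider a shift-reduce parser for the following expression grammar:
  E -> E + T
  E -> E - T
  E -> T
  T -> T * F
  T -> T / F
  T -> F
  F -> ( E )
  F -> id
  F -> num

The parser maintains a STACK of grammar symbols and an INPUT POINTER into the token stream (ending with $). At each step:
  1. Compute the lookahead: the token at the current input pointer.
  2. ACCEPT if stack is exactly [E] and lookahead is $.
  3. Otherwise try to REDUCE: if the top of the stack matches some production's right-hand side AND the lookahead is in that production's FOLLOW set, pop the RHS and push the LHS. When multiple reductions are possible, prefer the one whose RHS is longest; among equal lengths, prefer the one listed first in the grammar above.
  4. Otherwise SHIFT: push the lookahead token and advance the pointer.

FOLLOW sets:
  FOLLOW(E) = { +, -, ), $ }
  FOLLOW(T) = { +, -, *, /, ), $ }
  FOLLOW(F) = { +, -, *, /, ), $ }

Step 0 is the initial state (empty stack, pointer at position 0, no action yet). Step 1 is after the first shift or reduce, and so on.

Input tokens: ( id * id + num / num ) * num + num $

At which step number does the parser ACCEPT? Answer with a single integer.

Step 1: shift (. Stack=[(] ptr=1 lookahead=id remaining=[id * id + num / num ) * num + num $]
Step 2: shift id. Stack=[( id] ptr=2 lookahead=* remaining=[* id + num / num ) * num + num $]
Step 3: reduce F->id. Stack=[( F] ptr=2 lookahead=* remaining=[* id + num / num ) * num + num $]
Step 4: reduce T->F. Stack=[( T] ptr=2 lookahead=* remaining=[* id + num / num ) * num + num $]
Step 5: shift *. Stack=[( T *] ptr=3 lookahead=id remaining=[id + num / num ) * num + num $]
Step 6: shift id. Stack=[( T * id] ptr=4 lookahead=+ remaining=[+ num / num ) * num + num $]
Step 7: reduce F->id. Stack=[( T * F] ptr=4 lookahead=+ remaining=[+ num / num ) * num + num $]
Step 8: reduce T->T * F. Stack=[( T] ptr=4 lookahead=+ remaining=[+ num / num ) * num + num $]
Step 9: reduce E->T. Stack=[( E] ptr=4 lookahead=+ remaining=[+ num / num ) * num + num $]
Step 10: shift +. Stack=[( E +] ptr=5 lookahead=num remaining=[num / num ) * num + num $]
Step 11: shift num. Stack=[( E + num] ptr=6 lookahead=/ remaining=[/ num ) * num + num $]
Step 12: reduce F->num. Stack=[( E + F] ptr=6 lookahead=/ remaining=[/ num ) * num + num $]
Step 13: reduce T->F. Stack=[( E + T] ptr=6 lookahead=/ remaining=[/ num ) * num + num $]
Step 14: shift /. Stack=[( E + T /] ptr=7 lookahead=num remaining=[num ) * num + num $]
Step 15: shift num. Stack=[( E + T / num] ptr=8 lookahead=) remaining=[) * num + num $]
Step 16: reduce F->num. Stack=[( E + T / F] ptr=8 lookahead=) remaining=[) * num + num $]
Step 17: reduce T->T / F. Stack=[( E + T] ptr=8 lookahead=) remaining=[) * num + num $]
Step 18: reduce E->E + T. Stack=[( E] ptr=8 lookahead=) remaining=[) * num + num $]
Step 19: shift ). Stack=[( E )] ptr=9 lookahead=* remaining=[* num + num $]
Step 20: reduce F->( E ). Stack=[F] ptr=9 lookahead=* remaining=[* num + num $]
Step 21: reduce T->F. Stack=[T] ptr=9 lookahead=* remaining=[* num + num $]
Step 22: shift *. Stack=[T *] ptr=10 lookahead=num remaining=[num + num $]
Step 23: shift num. Stack=[T * num] ptr=11 lookahead=+ remaining=[+ num $]
Step 24: reduce F->num. Stack=[T * F] ptr=11 lookahead=+ remaining=[+ num $]
Step 25: reduce T->T * F. Stack=[T] ptr=11 lookahead=+ remaining=[+ num $]
Step 26: reduce E->T. Stack=[E] ptr=11 lookahead=+ remaining=[+ num $]
Step 27: shift +. Stack=[E +] ptr=12 lookahead=num remaining=[num $]
Step 28: shift num. Stack=[E + num] ptr=13 lookahead=$ remaining=[$]
Step 29: reduce F->num. Stack=[E + F] ptr=13 lookahead=$ remaining=[$]
Step 30: reduce T->F. Stack=[E + T] ptr=13 lookahead=$ remaining=[$]
Step 31: reduce E->E + T. Stack=[E] ptr=13 lookahead=$ remaining=[$]
Step 32: accept. Stack=[E] ptr=13 lookahead=$ remaining=[$]

Answer: 32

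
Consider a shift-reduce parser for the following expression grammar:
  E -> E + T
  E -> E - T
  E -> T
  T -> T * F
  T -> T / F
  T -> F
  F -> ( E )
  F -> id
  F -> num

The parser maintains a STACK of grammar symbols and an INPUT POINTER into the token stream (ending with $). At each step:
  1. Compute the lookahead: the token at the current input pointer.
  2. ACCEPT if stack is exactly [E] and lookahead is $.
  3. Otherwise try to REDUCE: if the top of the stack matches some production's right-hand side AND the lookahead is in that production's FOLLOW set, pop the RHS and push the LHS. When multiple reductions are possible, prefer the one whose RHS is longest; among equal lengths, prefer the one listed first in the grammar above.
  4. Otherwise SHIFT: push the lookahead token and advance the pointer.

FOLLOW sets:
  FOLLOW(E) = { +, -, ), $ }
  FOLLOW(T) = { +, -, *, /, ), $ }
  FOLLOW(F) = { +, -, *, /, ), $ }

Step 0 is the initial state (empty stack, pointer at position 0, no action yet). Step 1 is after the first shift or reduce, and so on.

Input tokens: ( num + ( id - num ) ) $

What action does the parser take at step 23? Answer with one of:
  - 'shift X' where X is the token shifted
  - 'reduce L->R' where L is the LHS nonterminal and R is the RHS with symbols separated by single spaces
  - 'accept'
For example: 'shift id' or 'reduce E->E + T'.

Step 1: shift (. Stack=[(] ptr=1 lookahead=num remaining=[num + ( id - num ) ) $]
Step 2: shift num. Stack=[( num] ptr=2 lookahead=+ remaining=[+ ( id - num ) ) $]
Step 3: reduce F->num. Stack=[( F] ptr=2 lookahead=+ remaining=[+ ( id - num ) ) $]
Step 4: reduce T->F. Stack=[( T] ptr=2 lookahead=+ remaining=[+ ( id - num ) ) $]
Step 5: reduce E->T. Stack=[( E] ptr=2 lookahead=+ remaining=[+ ( id - num ) ) $]
Step 6: shift +. Stack=[( E +] ptr=3 lookahead=( remaining=[( id - num ) ) $]
Step 7: shift (. Stack=[( E + (] ptr=4 lookahead=id remaining=[id - num ) ) $]
Step 8: shift id. Stack=[( E + ( id] ptr=5 lookahead=- remaining=[- num ) ) $]
Step 9: reduce F->id. Stack=[( E + ( F] ptr=5 lookahead=- remaining=[- num ) ) $]
Step 10: reduce T->F. Stack=[( E + ( T] ptr=5 lookahead=- remaining=[- num ) ) $]
Step 11: reduce E->T. Stack=[( E + ( E] ptr=5 lookahead=- remaining=[- num ) ) $]
Step 12: shift -. Stack=[( E + ( E -] ptr=6 lookahead=num remaining=[num ) ) $]
Step 13: shift num. Stack=[( E + ( E - num] ptr=7 lookahead=) remaining=[) ) $]
Step 14: reduce F->num. Stack=[( E + ( E - F] ptr=7 lookahead=) remaining=[) ) $]
Step 15: reduce T->F. Stack=[( E + ( E - T] ptr=7 lookahead=) remaining=[) ) $]
Step 16: reduce E->E - T. Stack=[( E + ( E] ptr=7 lookahead=) remaining=[) ) $]
Step 17: shift ). Stack=[( E + ( E )] ptr=8 lookahead=) remaining=[) $]
Step 18: reduce F->( E ). Stack=[( E + F] ptr=8 lookahead=) remaining=[) $]
Step 19: reduce T->F. Stack=[( E + T] ptr=8 lookahead=) remaining=[) $]
Step 20: reduce E->E + T. Stack=[( E] ptr=8 lookahead=) remaining=[) $]
Step 21: shift ). Stack=[( E )] ptr=9 lookahead=$ remaining=[$]
Step 22: reduce F->( E ). Stack=[F] ptr=9 lookahead=$ remaining=[$]
Step 23: reduce T->F. Stack=[T] ptr=9 lookahead=$ remaining=[$]

Answer: reduce T->F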